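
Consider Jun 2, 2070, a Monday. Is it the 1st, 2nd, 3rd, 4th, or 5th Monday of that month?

1st

Day 2 falls in week ⌈2/7⌉ of the month.
Days 1–7 hold the 1st Monday, 8–14 the 2nd, 15–21 the 3rd, 22–28 the 4th, 29–31 the 5th.
2 is in the range for the 1st.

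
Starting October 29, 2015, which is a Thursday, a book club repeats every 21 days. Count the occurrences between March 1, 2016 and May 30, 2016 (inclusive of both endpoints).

Occurrences land 21·i days after October 29, 2015 for i = 0, 1, 2, …
March 1, 2016 is 124 days after the start; 124 ÷ 21 = 5 remainder 19; since the remainder is 19, round up to i = 6. First occurrence in the window: #7 on March 3, 2016 (6×21 = 126 days in).
May 30, 2016 is 214 days after the start; 214 ÷ 21 = 10 remainder 4. Last occurrence in the window: #11 on May 26, 2016.
Occurrences #7 through #11: 5 in total.

5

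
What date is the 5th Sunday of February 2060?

The first Sunday of February 2060 is February 1.
The 5th Sunday is 4 weeks later: 1 + 28 = 29.

February 29, 2060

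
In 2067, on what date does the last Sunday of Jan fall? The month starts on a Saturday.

Jan 30, 2067

Jan 2067 begins on a Saturday, so the first Sunday is Jan 2 (1 day later).
Jan 2067 has 31 days. Adding weeks: 2, 9, 16, 23, 30 — the last one ≤ 31 is the 30th.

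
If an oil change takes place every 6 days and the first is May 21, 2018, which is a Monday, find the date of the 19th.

Sep 6, 2018

The 19th occurrence is 18 intervals after the first: 18 × 6 = 108 days after May 21, 2018.
May has 31 days — 10 days to the end of May leaves 98.
Jun has 30 days (68 left).
Jul has 31 days (37 left).
Aug has 31 days (6 left).
6 days into Sep → Sep 6, 2018.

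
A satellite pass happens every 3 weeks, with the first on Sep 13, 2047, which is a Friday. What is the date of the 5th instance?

Dec 6, 2047

The 5th occurrence is 4 intervals after the first: 4 × 21 = 84 days after Sep 13, 2047.
Sep has 30 days — 17 days to the end of Sep leaves 67.
Oct has 31 days (36 left).
Nov has 30 days (6 left).
6 days into Dec → Dec 6, 2047.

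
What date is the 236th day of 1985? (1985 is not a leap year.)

January has 31 days (236 − 31 = 205 remain).
February has 28 days (205 − 28 = 177 remain).
March has 31 days (177 − 31 = 146 remain).
April has 30 days (146 − 30 = 116 remain).
May has 31 days (116 − 31 = 85 remain).
June has 30 days (85 − 30 = 55 remain).
July has 31 days (55 − 31 = 24 remain).
24 into August → August 24.

August 24, 1985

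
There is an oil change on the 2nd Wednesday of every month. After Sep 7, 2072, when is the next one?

Sep 14, 2072

Sep 2072 starts on a Thursday; its first Wednesday is the 7th, so the 2nd Wednesday is the 14th — Sep 14, 2072.
Sep 14, 2072 is after Sep 7, 2072, so that is the next one.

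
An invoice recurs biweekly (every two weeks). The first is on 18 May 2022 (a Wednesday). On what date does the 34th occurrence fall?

The 34th occurrence is 33 intervals after the first: 33 × 14 = 462 days after 18 May 2022.
May has 31 days — 13 days to the end of May leaves 449.
From end of May to end of 2022 is 214 days (235 left).
January has 31 days (204 left).
February has 28 days (176 left).
March has 31 days (145 left).
April has 30 days (115 left).
May has 31 days (84 left).
June has 30 days (54 left).
July has 31 days (23 left).
23 days into August → 23 August 2023.

23 August 2023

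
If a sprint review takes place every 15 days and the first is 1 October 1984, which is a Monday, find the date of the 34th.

The 34th occurrence is 33 intervals after the first: 33 × 15 = 495 days after 1 October 1984.
October has 31 days — 30 days to the end of October leaves 465.
From end of October to end of 1984 is 61 days (404 left).
1985 has 365 days (39 left).
January has 31 days (8 left).
8 days into February → 8 February 1986.

8 February 1986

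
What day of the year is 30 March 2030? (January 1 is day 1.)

89

Days in months before March: 31 + 28 = 59.
Plus 30 days into March → day 89.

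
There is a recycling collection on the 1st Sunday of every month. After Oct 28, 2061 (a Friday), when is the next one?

Oct 2061 starts on a Saturday, so its 1st Sunday is Oct 2, 2061 (1 day in).
That is not after Oct 28, 2061, so look at Nov 2061.
Nov 2061 starts on a Tuesday, so its 1st Sunday is Nov 6, 2061 (5 days in).

Nov 6, 2061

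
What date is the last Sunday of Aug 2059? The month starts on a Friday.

Aug 2059 begins on a Friday, so the first Sunday is Aug 3 (2 days later).
Aug 2059 has 31 days. Adding weeks: 3, 10, 17, 24, 31 — the last one ≤ 31 is the 31st.

Aug 31, 2059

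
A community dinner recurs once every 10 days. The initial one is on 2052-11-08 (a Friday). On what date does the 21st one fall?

The 21st occurrence is 20 intervals after the first: 20 × 10 = 200 days after 2052-11-08.
November has 30 days — 22 days to the end of November leaves 178.
December has 31 days (147 left).
January has 31 days (116 left).
February has 28 days (88 left).
March has 31 days (57 left).
April has 30 days (27 left).
27 days into May → 2053-05-27.

2053-05-27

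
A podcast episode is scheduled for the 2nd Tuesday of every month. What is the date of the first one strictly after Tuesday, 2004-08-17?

2004-09-14

August 2004 starts on a Sunday; its first Tuesday is the 3rd, so the 2nd Tuesday is the 10th — 2004-08-10.
That is not after 2004-08-17, so look at September 2004.
September 2004 starts on a Wednesday; its first Tuesday is the 7th, so the 2nd Tuesday is the 14th — 2004-09-14.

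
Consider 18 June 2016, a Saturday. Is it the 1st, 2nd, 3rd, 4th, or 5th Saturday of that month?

Day 18 falls in week ⌈18/7⌉ of the month.
Days 1–7 hold the 1st Saturday, 8–14 the 2nd, 15–21 the 3rd, 22–28 the 4th, 29–31 the 5th.
18 is in the range for the 3rd.

3rd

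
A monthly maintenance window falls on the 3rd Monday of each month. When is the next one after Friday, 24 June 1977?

June 1977 starts on a Wednesday; its first Monday is the 6th, so the 3rd Monday is the 20th — 20 June 1977.
That is not after 24 June 1977, so look at July 1977.
July 1977 starts on a Friday; its first Monday is the 4th, so the 3rd Monday is the 18th — 18 July 1977.

18 July 1977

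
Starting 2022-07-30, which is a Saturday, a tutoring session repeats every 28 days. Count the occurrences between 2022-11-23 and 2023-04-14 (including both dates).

Occurrences land 28·i days after 2022-07-30 for i = 0, 1, 2, …
2022-11-23 is 116 days after the start; 116 ÷ 28 = 4 remainder 4; since the remainder is 4, round up to i = 5. First occurrence in the window: #6 on 2022-12-17 (5×28 = 140 days in).
2023-04-14 is 258 days after the start; 258 ÷ 28 = 9 remainder 6. Last occurrence in the window: #10 on 2023-04-08.
Occurrences #6 through #10: 5 in total.

5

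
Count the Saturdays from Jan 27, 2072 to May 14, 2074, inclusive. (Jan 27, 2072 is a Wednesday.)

120

Jan 27, 2072 is a Wednesday; the first Saturday on or after it is Jan 30, 2072 (3 days later).
From Jan 30, 2072 to May 14, 2074: 336 + 365 + 134 = 835 days (rest of 2072, 2073, to May 14, 2074 in 2074).
835 ÷ 7 = 119 full weeks with remainder 2, so 119 more Saturdays after the first → 120.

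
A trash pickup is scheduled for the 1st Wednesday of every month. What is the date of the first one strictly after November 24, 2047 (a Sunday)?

November 2047 starts on a Friday, so its 1st Wednesday is November 6, 2047 (5 days in).
That is not after November 24, 2047, so look at December 2047.
December 2047 starts on a Sunday, so its 1st Wednesday is December 4, 2047 (3 days in).

December 4, 2047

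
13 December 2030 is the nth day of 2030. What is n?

347

Days in months before December: 31 + 28 + 31 + 30 + 31 + 30 + 31 + 31 + 30 + 31 + 30 = 334.
Plus 13 days into December → day 347.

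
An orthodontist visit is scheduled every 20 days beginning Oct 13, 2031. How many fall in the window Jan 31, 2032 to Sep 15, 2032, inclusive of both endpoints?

Occurrences land 20·i days after Oct 13, 2031 for i = 0, 1, 2, …
Jan 31, 2032 is 110 days after the start; 110 ÷ 20 = 5 remainder 10; since the remainder is 10, round up to i = 6. First occurrence in the window: #7 on Feb 10, 2032 (6×20 = 120 days in).
Sep 15, 2032 is 338 days after the start; 338 ÷ 20 = 16 remainder 18. Last occurrence in the window: #17 on Aug 28, 2032.
Occurrences #7 through #17: 11 in total.

11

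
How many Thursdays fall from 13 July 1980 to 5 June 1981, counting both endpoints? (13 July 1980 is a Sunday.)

47

13 July 1980 is a Sunday; the first Thursday on or after it is 17 July 1980 (4 days later).
From 17 July 1980 to 5 June 1981: 167 + 156 = 323 days (rest of 1980, to 5 June 1981 in 1981).
323 ÷ 7 = 46 full weeks with remainder 1, so 46 more Thursdays after the first → 47.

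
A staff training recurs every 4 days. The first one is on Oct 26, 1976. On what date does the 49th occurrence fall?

The 49th occurrence is 48 intervals after the first: 48 × 4 = 192 days after Oct 26, 1976.
Oct has 31 days — 5 days to the end of Oct leaves 187.
Nov has 30 days (157 left).
Dec has 31 days (126 left).
Jan has 31 days (95 left).
Feb has 28 days (67 left).
Mar has 31 days (36 left).
Apr has 30 days (6 left).
6 days into May → May 6, 1977.

May 6, 1977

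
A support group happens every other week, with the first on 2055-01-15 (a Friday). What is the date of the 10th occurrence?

The 10th occurrence is 9 intervals after the first: 9 × 14 = 126 days after 2055-01-15.
January has 31 days — 16 days to the end of January leaves 110.
February has 28 days (82 left).
March has 31 days (51 left).
April has 30 days (21 left).
21 days into May → 2055-05-21.

2055-05-21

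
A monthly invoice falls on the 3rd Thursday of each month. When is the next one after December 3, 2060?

December 16, 2060

December 2060 starts on a Wednesday; its first Thursday is the 2nd, so the 3rd Thursday is the 16th — December 16, 2060.
December 16, 2060 is after December 3, 2060, so that is the next one.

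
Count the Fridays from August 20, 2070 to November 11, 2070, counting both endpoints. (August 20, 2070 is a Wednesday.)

12

August 20, 2070 is a Wednesday; the first Friday on or after it is August 22, 2070 (2 days later).
From August 22, 2070 to November 11, 2070: 9 + 30 + 31 + 11 = 81 days (rest of August, September, October, November).
81 ÷ 7 = 11 full weeks with remainder 4, so 11 more Fridays after the first → 12.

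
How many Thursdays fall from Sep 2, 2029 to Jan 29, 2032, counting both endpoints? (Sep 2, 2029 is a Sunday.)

Sep 2, 2029 is a Sunday; the first Thursday on or after it is Sep 6, 2029 (4 days later).
From Sep 6, 2029 to Jan 29, 2032: 116 + 365 + 365 + 29 = 875 days (rest of 2029, 2030, 2031, to Jan 29, 2032 in 2032).
875 ÷ 7 = 125 full weeks with remainder 0, so 125 more Thursdays after the first → 126.

126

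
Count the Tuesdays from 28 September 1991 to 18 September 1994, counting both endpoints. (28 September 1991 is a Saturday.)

155

28 September 1991 is a Saturday; the first Tuesday on or after it is 1 October 1991 (3 days later).
From 1 October 1991 to 18 September 1994: 91 + 366 + 365 + 261 = 1083 days (rest of 1991, 1992, 1993, to 18 September 1994 in 1994).
1083 ÷ 7 = 154 full weeks with remainder 5, so 154 more Tuesdays after the first → 155.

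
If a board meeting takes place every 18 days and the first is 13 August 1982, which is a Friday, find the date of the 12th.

27 February 1983

The 12th occurrence is 11 intervals after the first: 11 × 18 = 198 days after 13 August 1982.
August has 31 days — 18 days to the end of August leaves 180.
September has 30 days (150 left).
October has 31 days (119 left).
November has 30 days (89 left).
December has 31 days (58 left).
January has 31 days (27 left).
27 days into February → 27 February 1983.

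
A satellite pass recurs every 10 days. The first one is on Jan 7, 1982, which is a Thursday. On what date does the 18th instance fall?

Jun 26, 1982

The 18th occurrence is 17 intervals after the first: 17 × 10 = 170 days after Jan 7, 1982.
Jan has 31 days — 24 days to the end of Jan leaves 146.
Feb has 28 days (118 left).
Mar has 31 days (87 left).
Apr has 30 days (57 left).
May has 31 days (26 left).
26 days into Jun → Jun 26, 1982.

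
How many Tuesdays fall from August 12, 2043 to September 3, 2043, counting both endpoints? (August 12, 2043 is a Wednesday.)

3

August 12, 2043 is a Wednesday; the first Tuesday on or after it is August 18, 2043 (6 days later).
From August 18, 2043 to September 3, 2043: 13 + 3 = 16 days (rest of August, September).
16 ÷ 7 = 2 full weeks with remainder 2, so 2 more Tuesdays after the first → 3.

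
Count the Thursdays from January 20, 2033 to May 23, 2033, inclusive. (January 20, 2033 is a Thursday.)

18

January 20, 2033 is a Thursday; the first Thursday on or after it is January 20, 2033.
From January 20, 2033 to May 23, 2033: 11 + 28 + 31 + 30 + 23 = 123 days (rest of January, February, March, April, May).
123 ÷ 7 = 17 full weeks with remainder 4, so 17 more Thursdays after the first → 18.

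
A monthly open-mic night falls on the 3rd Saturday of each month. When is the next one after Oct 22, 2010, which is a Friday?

Oct 2010 starts on a Friday; its first Saturday is the 2nd, so the 3rd Saturday is the 16th — Oct 16, 2010.
That is not after Oct 22, 2010, so look at Nov 2010.
Nov 2010 starts on a Monday; its first Saturday is the 6th, so the 3rd Saturday is the 20th — Nov 20, 2010.

Nov 20, 2010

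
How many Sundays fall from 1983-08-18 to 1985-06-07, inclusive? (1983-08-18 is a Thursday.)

94

1983-08-18 is a Thursday; the first Sunday on or after it is 1983-08-21 (3 days later).
From 1983-08-21 to 1985-06-07: 132 + 366 + 158 = 656 days (rest of 1983, 1984, to 1985-06-07 in 1985).
656 ÷ 7 = 93 full weeks with remainder 5, so 93 more Sundays after the first → 94.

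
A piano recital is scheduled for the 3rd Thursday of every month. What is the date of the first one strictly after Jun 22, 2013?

Jul 18, 2013

Jun 2013 starts on a Saturday; its first Thursday is the 6th, so the 3rd Thursday is the 20th — Jun 20, 2013.
That is not after Jun 22, 2013, so look at Jul 2013.
Jul 2013 starts on a Monday; its first Thursday is the 4th, so the 3rd Thursday is the 18th — Jul 18, 2013.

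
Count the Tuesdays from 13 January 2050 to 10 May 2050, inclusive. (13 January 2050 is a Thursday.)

13 January 2050 is a Thursday; the first Tuesday on or after it is 18 January 2050 (5 days later).
From 18 January 2050 to 10 May 2050: 13 + 28 + 31 + 30 + 10 = 112 days (rest of January, February, March, April, May).
112 ÷ 7 = 16 full weeks with remainder 0, so 16 more Tuesdays after the first → 17.

17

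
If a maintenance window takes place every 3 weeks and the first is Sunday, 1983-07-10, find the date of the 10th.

1984-01-15

The 10th occurrence is 9 intervals after the first: 9 × 21 = 189 days after 1983-07-10.
July has 31 days — 21 days to the end of July leaves 168.
August has 31 days (137 left).
September has 30 days (107 left).
October has 31 days (76 left).
November has 30 days (46 left).
December has 31 days (15 left).
15 days into January → 1984-01-15.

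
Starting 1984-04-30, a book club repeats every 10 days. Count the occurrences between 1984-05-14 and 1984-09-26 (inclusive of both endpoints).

13

Occurrences land 10·i days after 1984-04-30 for i = 0, 1, 2, …
1984-05-14 is 14 days after the start; 14 ÷ 10 = 1 remainder 4; since the remainder is 4, round up to i = 2. First occurrence in the window: #3 on 1984-05-20 (2×10 = 20 days in).
1984-09-26 is 149 days after the start; 149 ÷ 10 = 14 remainder 9. Last occurrence in the window: #15 on 1984-09-17.
Occurrences #3 through #15: 13 in total.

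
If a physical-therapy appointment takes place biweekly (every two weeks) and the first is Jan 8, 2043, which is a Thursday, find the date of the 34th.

The 34th occurrence is 33 intervals after the first: 33 × 14 = 462 days after Jan 8, 2043.
Jan has 31 days — 23 days to the end of Jan leaves 439.
From end of Jan to end of 2043 is 334 days (105 left).
Jan has 31 days (74 left).
Feb has 29 days (45 left).
Mar has 31 days (14 left).
14 days into Apr → Apr 14, 2044.

Apr 14, 2044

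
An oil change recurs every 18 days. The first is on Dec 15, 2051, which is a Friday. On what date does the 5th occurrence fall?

Feb 25, 2052

The 5th occurrence is 4 intervals after the first: 4 × 18 = 72 days after Dec 15, 2051.
Dec has 31 days — 16 days to the end of Dec leaves 56.
Jan has 31 days (25 left).
25 days into Feb → Feb 25, 2052.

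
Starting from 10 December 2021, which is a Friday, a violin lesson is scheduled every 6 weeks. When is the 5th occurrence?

27 May 2022

The 5th occurrence is 4 intervals after the first: 4 × 42 = 168 days after 10 December 2021.
December has 31 days — 21 days to the end of December leaves 147.
January has 31 days (116 left).
February has 28 days (88 left).
March has 31 days (57 left).
April has 30 days (27 left).
27 days into May → 27 May 2022.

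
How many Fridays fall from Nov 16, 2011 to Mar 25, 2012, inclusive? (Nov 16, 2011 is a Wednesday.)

Nov 16, 2011 is a Wednesday; the first Friday on or after it is Nov 18, 2011 (2 days later).
From Nov 18, 2011 to Mar 25, 2012: 12 + 31 + 31 + 29 + 25 = 128 days (rest of Nov, Dec, Jan, Feb, Mar).
128 ÷ 7 = 18 full weeks with remainder 2, so 18 more Fridays after the first → 19.

19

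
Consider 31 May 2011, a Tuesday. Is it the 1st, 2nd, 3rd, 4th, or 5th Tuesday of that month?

5th

Day 31 falls in week ⌈31/7⌉ of the month.
Days 1–7 hold the 1st Tuesday, 8–14 the 2nd, 15–21 the 3rd, 22–28 the 4th, 29–31 the 5th.
31 is in the range for the 5th.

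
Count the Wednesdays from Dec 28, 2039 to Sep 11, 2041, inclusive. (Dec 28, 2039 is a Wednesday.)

90

Dec 28, 2039 is a Wednesday; the first Wednesday on or after it is Dec 28, 2039.
From Dec 28, 2039 to Sep 11, 2041: 3 + 366 + 254 = 623 days (rest of 2039, 2040, to Sep 11, 2041 in 2041).
623 ÷ 7 = 89 full weeks with remainder 0, so 89 more Wednesdays after the first → 90.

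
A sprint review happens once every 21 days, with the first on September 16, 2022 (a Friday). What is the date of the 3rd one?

October 28, 2022

The 3rd occurrence is 2 intervals after the first: 2 × 21 = 42 days after September 16, 2022.
September has 30 days — 14 days to the end of September leaves 28.
28 days into October → October 28, 2022.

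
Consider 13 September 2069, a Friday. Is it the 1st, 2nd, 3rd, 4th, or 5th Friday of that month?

Day 13 falls in week ⌈13/7⌉ of the month.
Days 1–7 hold the 1st Friday, 8–14 the 2nd, 15–21 the 3rd, 22–28 the 4th, 29–31 the 5th.
13 is in the range for the 2nd.

2nd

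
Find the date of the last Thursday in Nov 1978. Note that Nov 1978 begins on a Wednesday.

Nov 30, 1978

Nov 1978 begins on a Wednesday, so the first Thursday is Nov 2 (1 day later).
Nov 1978 has 30 days. Adding weeks: 2, 9, 16, 23, 30 — the last one ≤ 30 is the 30th.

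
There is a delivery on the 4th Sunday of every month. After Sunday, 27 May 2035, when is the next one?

May 2035 starts on a Tuesday; its first Sunday is the 6th, so the 4th Sunday is the 27th — 27 May 2035.
That is not after 27 May 2035, so look at June 2035.
June 2035 starts on a Friday; its first Sunday is the 3rd, so the 4th Sunday is the 24th — 24 June 2035.

24 June 2035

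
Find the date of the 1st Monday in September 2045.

September 2045 begins on a Friday, so the first Monday is September 4 (3 days later).

2045-09-04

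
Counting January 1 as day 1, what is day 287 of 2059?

January has 31 days (287 − 31 = 256 remain).
February has 28 days (256 − 28 = 228 remain).
March has 31 days (228 − 31 = 197 remain).
April has 30 days (197 − 30 = 167 remain).
May has 31 days (167 − 31 = 136 remain).
June has 30 days (136 − 30 = 106 remain).
July has 31 days (106 − 31 = 75 remain).
August has 31 days (75 − 31 = 44 remain).
September has 30 days (44 − 30 = 14 remain).
14 into October → October 14.

2059-10-14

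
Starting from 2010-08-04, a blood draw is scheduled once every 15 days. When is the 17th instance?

2011-04-01

The 17th occurrence is 16 intervals after the first: 16 × 15 = 240 days after 2010-08-04.
August has 31 days — 27 days to the end of August leaves 213.
September has 30 days (183 left).
October has 31 days (152 left).
November has 30 days (122 left).
December has 31 days (91 left).
January has 31 days (60 left).
February has 28 days (32 left).
March has 31 days (1 left).
1 day into April → 2011-04-01.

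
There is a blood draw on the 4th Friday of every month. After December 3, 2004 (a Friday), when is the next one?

December 24, 2004

December 2004 starts on a Wednesday; its first Friday is the 3rd, so the 4th Friday is the 24th — December 24, 2004.
December 24, 2004 is after December 3, 2004, so that is the next one.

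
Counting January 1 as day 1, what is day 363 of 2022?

Dec 29, 2022

Jan has 31 days (363 − 31 = 332 remain).
Feb has 28 days (332 − 28 = 304 remain).
Mar has 31 days (304 − 31 = 273 remain).
Apr has 30 days (273 − 30 = 243 remain).
May has 31 days (243 − 31 = 212 remain).
Jun has 30 days (212 − 30 = 182 remain).
Jul has 31 days (182 − 31 = 151 remain).
Aug has 31 days (151 − 31 = 120 remain).
Sep has 30 days (120 − 30 = 90 remain).
Oct has 31 days (90 − 31 = 59 remain).
Nov has 30 days (59 − 30 = 29 remain).
29 into Dec → Dec 29.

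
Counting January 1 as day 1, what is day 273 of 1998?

Jan has 31 days (273 − 31 = 242 remain).
Feb has 28 days (242 − 28 = 214 remain).
Mar has 31 days (214 − 31 = 183 remain).
Apr has 30 days (183 − 30 = 153 remain).
May has 31 days (153 − 31 = 122 remain).
Jun has 30 days (122 − 30 = 92 remain).
Jul has 31 days (92 − 31 = 61 remain).
Aug has 31 days (61 − 31 = 30 remain).
30 into Sep → Sep 30.

Sep 30, 1998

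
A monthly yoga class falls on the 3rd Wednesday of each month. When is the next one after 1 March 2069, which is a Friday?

20 March 2069

March 2069 starts on a Friday; its first Wednesday is the 6th, so the 3rd Wednesday is the 20th — 20 March 2069.
20 March 2069 is after 1 March 2069, so that is the next one.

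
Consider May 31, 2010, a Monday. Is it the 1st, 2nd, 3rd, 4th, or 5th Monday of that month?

5th

Day 31 falls in week ⌈31/7⌉ of the month.
Days 1–7 hold the 1st Monday, 8–14 the 2nd, 15–21 the 3rd, 22–28 the 4th, 29–31 the 5th.
31 is in the range for the 5th.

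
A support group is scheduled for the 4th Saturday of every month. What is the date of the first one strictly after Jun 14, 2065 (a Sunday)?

Jun 2065 starts on a Monday; its first Saturday is the 6th, so the 4th Saturday is the 27th — Jun 27, 2065.
Jun 27, 2065 is after Jun 14, 2065, so that is the next one.

Jun 27, 2065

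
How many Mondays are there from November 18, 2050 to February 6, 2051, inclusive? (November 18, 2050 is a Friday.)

12

November 18, 2050 is a Friday; the first Monday on or after it is November 21, 2050 (3 days later).
From November 21, 2050 to February 6, 2051: 9 + 31 + 31 + 6 = 77 days (rest of November, December, January, February).
77 ÷ 7 = 11 full weeks with remainder 0, so 11 more Mondays after the first → 12.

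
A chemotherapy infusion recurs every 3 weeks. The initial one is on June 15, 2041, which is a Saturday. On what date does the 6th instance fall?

September 28, 2041

The 6th occurrence is 5 intervals after the first: 5 × 21 = 105 days after June 15, 2041.
June has 30 days — 15 days to the end of June leaves 90.
July has 31 days (59 left).
August has 31 days (28 left).
28 days into September → September 28, 2041.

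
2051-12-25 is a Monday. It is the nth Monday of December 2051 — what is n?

4th

Day 25 falls in week ⌈25/7⌉ of the month.
Days 1–7 hold the 1st Monday, 8–14 the 2nd, 15–21 the 3rd, 22–28 the 4th, 29–31 the 5th.
25 is in the range for the 4th.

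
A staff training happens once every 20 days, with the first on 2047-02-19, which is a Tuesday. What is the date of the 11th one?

2047-09-07

The 11th occurrence is 10 intervals after the first: 10 × 20 = 200 days after 2047-02-19.
February has 28 days — 9 days to the end of February leaves 191.
March has 31 days (160 left).
April has 30 days (130 left).
May has 31 days (99 left).
June has 30 days (69 left).
July has 31 days (38 left).
August has 31 days (7 left).
7 days into September → 2047-09-07.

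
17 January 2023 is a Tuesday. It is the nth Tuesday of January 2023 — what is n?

3rd

Day 17 falls in week ⌈17/7⌉ of the month.
Days 1–7 hold the 1st Tuesday, 8–14 the 2nd, 15–21 the 3rd, 22–28 the 4th, 29–31 the 5th.
17 is in the range for the 3rd.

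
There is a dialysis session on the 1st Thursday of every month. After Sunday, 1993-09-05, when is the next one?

September 1993 starts on a Wednesday, so its 1st Thursday is 1993-09-02 (1 day in).
That is not after 1993-09-05, so look at October 1993.
October 1993 starts on a Friday, so its 1st Thursday is 1993-10-07 (6 days in).

1993-10-07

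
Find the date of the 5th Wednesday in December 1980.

The first Wednesday of December 1980 is December 3.
The 5th Wednesday is 4 weeks later: 3 + 28 = 31.

31 December 1980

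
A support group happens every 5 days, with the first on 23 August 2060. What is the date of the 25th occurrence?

The 25th occurrence is 24 intervals after the first: 24 × 5 = 120 days after 23 August 2060.
August has 31 days — 8 days to the end of August leaves 112.
September has 30 days (82 left).
October has 31 days (51 left).
November has 30 days (21 left).
21 days into December → 21 December 2060.

21 December 2060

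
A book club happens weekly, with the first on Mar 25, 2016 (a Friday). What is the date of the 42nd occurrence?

The 42nd occurrence is 41 intervals after the first: 41 × 7 = 287 days after Mar 25, 2016.
Mar has 31 days — 6 days to the end of Mar leaves 281.
Apr has 30 days (251 left).
May has 31 days (220 left).
Jun has 30 days (190 left).
Jul has 31 days (159 left).
Aug has 31 days (128 left).
Sep has 30 days (98 left).
Oct has 31 days (67 left).
Nov has 30 days (37 left).
Dec has 31 days (6 left).
6 days into Jan → Jan 6, 2017.

Jan 6, 2017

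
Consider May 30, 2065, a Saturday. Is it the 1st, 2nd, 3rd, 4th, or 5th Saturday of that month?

Day 30 falls in week ⌈30/7⌉ of the month.
Days 1–7 hold the 1st Saturday, 8–14 the 2nd, 15–21 the 3rd, 22–28 the 4th, 29–31 the 5th.
30 is in the range for the 5th.

5th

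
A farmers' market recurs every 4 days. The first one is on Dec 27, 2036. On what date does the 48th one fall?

Jul 3, 2037

The 48th occurrence is 47 intervals after the first: 47 × 4 = 188 days after Dec 27, 2036.
Dec has 31 days — 4 days to the end of Dec leaves 184.
Jan has 31 days (153 left).
Feb has 28 days (125 left).
Mar has 31 days (94 left).
Apr has 30 days (64 left).
May has 31 days (33 left).
Jun has 30 days (3 left).
3 days into Jul → Jul 3, 2037.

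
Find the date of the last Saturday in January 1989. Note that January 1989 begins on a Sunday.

January 1989 begins on a Sunday, so the first Saturday is January 7 (6 days later).
January 1989 has 31 days. Adding weeks: 7, 14, 21, 28 — the last one ≤ 31 is the 28th.

28 January 1989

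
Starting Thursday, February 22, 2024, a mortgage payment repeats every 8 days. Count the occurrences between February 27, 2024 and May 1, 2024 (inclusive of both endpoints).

8

Occurrences land 8·i days after February 22, 2024 for i = 0, 1, 2, …
February 27, 2024 is 5 days after the start; 5 ÷ 8 = 0 remainder 5; since the remainder is 5, round up to i = 1. First occurrence in the window: #2 on March 1, 2024 (1×8 = 8 days in).
May 1, 2024 is 69 days after the start; 69 ÷ 8 = 8 remainder 5. Last occurrence in the window: #9 on April 26, 2024.
Occurrences #2 through #9: 8 in total.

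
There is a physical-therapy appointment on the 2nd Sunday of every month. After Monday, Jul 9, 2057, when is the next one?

Jul 2057 starts on a Sunday; its first Sunday is the 1st, so the 2nd Sunday is the 8th — Jul 8, 2057.
That is not after Jul 9, 2057, so look at Aug 2057.
Aug 2057 starts on a Wednesday; its first Sunday is the 5th, so the 2nd Sunday is the 12th — Aug 12, 2057.

Aug 12, 2057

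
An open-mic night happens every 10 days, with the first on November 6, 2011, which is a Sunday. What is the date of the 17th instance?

April 14, 2012

The 17th occurrence is 16 intervals after the first: 16 × 10 = 160 days after November 6, 2011.
November has 30 days — 24 days to the end of November leaves 136.
December has 31 days (105 left).
January has 31 days (74 left).
February has 29 days (45 left).
March has 31 days (14 left).
14 days into April → April 14, 2012.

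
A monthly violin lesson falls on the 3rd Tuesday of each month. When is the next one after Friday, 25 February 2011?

15 March 2011

February 2011 starts on a Tuesday; its first Tuesday is the 1st, so the 3rd Tuesday is the 15th — 15 February 2011.
That is not after 25 February 2011, so look at March 2011.
March 2011 starts on a Tuesday; its first Tuesday is the 1st, so the 3rd Tuesday is the 15th — 15 March 2011.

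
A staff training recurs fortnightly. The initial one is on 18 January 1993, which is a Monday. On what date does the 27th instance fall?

17 January 1994

The 27th occurrence is 26 intervals after the first: 26 × 14 = 364 days after 18 January 1993.
January has 31 days — 13 days to the end of January leaves 351.
February has 28 days (323 left).
March has 31 days (292 left).
April has 30 days (262 left).
May has 31 days (231 left).
June has 30 days (201 left).
July has 31 days (170 left).
August has 31 days (139 left).
September has 30 days (109 left).
October has 31 days (78 left).
November has 30 days (48 left).
December has 31 days (17 left).
17 days into January → 17 January 1994.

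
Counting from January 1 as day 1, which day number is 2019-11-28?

Days in months before November: 31 + 28 + 31 + 30 + 31 + 30 + 31 + 31 + 30 + 31 = 304.
Plus 28 days into November → day 332.

332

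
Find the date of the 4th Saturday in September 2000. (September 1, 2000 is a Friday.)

September 2000 begins on a Friday, so the first Saturday is September 2 (1 day later).
The 4th Saturday is 3 weeks later: 2 + 21 = 23.

September 23, 2000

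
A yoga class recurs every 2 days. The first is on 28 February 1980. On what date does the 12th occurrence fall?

21 March 1980

The 12th occurrence is 11 intervals after the first: 11 × 2 = 22 days after 28 February 1980.
February has 29 days — 1 day to the end of February leaves 21.
21 days into March → 21 March 1980.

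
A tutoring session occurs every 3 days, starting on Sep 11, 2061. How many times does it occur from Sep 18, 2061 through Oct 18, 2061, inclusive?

10

Occurrences land 3·i days after Sep 11, 2061 for i = 0, 1, 2, …
Sep 18, 2061 is 7 days after the start; 7 ÷ 3 = 2 remainder 1; since the remainder is 1, round up to i = 3. First occurrence in the window: #4 on Sep 20, 2061 (3×3 = 9 days in).
Oct 18, 2061 is 37 days after the start; 37 ÷ 3 = 12 remainder 1. Last occurrence in the window: #13 on Oct 17, 2061.
Occurrences #4 through #13: 10 in total.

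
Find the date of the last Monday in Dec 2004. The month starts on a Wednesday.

Dec 27, 2004

Dec 2004 begins on a Wednesday, so the first Monday is Dec 6 (5 days later).
Dec 2004 has 31 days. Adding weeks: 6, 13, 20, 27 — the last one ≤ 31 is the 27th.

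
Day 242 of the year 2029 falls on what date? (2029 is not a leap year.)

Jan has 31 days (242 − 31 = 211 remain).
Feb has 28 days (211 − 28 = 183 remain).
Mar has 31 days (183 − 31 = 152 remain).
Apr has 30 days (152 − 30 = 122 remain).
May has 31 days (122 − 31 = 91 remain).
Jun has 30 days (91 − 30 = 61 remain).
Jul has 31 days (61 − 31 = 30 remain).
30 into Aug → Aug 30.

Aug 30, 2029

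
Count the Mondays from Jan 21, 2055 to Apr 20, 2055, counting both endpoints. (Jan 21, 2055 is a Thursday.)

13

Jan 21, 2055 is a Thursday; the first Monday on or after it is Jan 25, 2055 (4 days later).
From Jan 25, 2055 to Apr 20, 2055: 6 + 28 + 31 + 20 = 85 days (rest of Jan, Feb, Mar, Apr).
85 ÷ 7 = 12 full weeks with remainder 1, so 12 more Mondays after the first → 13.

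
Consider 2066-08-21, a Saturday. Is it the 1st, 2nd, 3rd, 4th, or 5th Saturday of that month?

3rd

Day 21 falls in week ⌈21/7⌉ of the month.
Days 1–7 hold the 1st Saturday, 8–14 the 2nd, 15–21 the 3rd, 22–28 the 4th, 29–31 the 5th.
21 is in the range for the 3rd.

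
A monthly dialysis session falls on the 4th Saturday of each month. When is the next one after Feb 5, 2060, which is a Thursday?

Feb 28, 2060

Feb 2060 starts on a Sunday; its first Saturday is the 7th, so the 4th Saturday is the 28th — Feb 28, 2060.
Feb 28, 2060 is after Feb 5, 2060, so that is the next one.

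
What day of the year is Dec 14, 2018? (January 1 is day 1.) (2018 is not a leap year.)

Days in months before Dec: 31 + 28 + 31 + 30 + 31 + 30 + 31 + 31 + 30 + 31 + 30 = 334.
Plus 14 days into Dec → day 348.

348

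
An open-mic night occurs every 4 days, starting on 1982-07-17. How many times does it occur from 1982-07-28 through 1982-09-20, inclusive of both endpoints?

Occurrences land 4·i days after 1982-07-17 for i = 0, 1, 2, …
1982-07-28 is 11 days after the start; 11 ÷ 4 = 2 remainder 3; since the remainder is 3, round up to i = 3. First occurrence in the window: #4 on 1982-07-29 (3×4 = 12 days in).
1982-09-20 is 65 days after the start; 65 ÷ 4 = 16 remainder 1. Last occurrence in the window: #17 on 1982-09-19.
Occurrences #4 through #17: 14 in total.

14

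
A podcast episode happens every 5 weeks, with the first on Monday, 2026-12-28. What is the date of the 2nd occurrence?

2027-02-01

The 2nd occurrence is 1 interval after the first: 1 × 35 = 35 days after 2026-12-28.
December has 31 days — 3 days to the end of December leaves 32.
January has 31 days (1 left).
1 day into February → 2027-02-01.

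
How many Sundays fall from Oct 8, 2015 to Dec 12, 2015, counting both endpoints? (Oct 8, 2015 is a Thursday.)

9

Oct 8, 2015 is a Thursday; the first Sunday on or after it is Oct 11, 2015 (3 days later).
From Oct 11, 2015 to Dec 12, 2015: 20 + 30 + 12 = 62 days (rest of Oct, Nov, Dec).
62 ÷ 7 = 8 full weeks with remainder 6, so 8 more Sundays after the first → 9.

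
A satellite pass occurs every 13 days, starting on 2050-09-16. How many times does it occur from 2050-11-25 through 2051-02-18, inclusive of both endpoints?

Occurrences land 13·i days after 2050-09-16 for i = 0, 1, 2, …
2050-11-25 is 70 days after the start; 70 ÷ 13 = 5 remainder 5; since the remainder is 5, round up to i = 6. First occurrence in the window: #7 on 2050-12-03 (6×13 = 78 days in).
2051-02-18 is 155 days after the start; 155 ÷ 13 = 11 remainder 12. Last occurrence in the window: #12 on 2051-02-06.
Occurrences #7 through #12: 6 in total.

6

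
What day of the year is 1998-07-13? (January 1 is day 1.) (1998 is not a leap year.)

194

Days in months before July: 31 + 28 + 31 + 30 + 31 + 30 = 181.
Plus 13 days into July → day 194.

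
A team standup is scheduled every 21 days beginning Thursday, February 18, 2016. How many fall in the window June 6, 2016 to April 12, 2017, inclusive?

Occurrences land 21·i days after February 18, 2016 for i = 0, 1, 2, …
June 6, 2016 is 109 days after the start; 109 ÷ 21 = 5 remainder 4; since the remainder is 4, round up to i = 6. First occurrence in the window: #7 on June 23, 2016 (6×21 = 126 days in).
April 12, 2017 is 419 days after the start; 419 ÷ 21 = 19 remainder 20. Last occurrence in the window: #20 on March 23, 2017.
Occurrences #7 through #20: 14 in total.

14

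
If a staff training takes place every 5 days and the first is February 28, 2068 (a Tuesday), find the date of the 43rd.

September 25, 2068

The 43rd occurrence is 42 intervals after the first: 42 × 5 = 210 days after February 28, 2068.
February has 29 days — 1 day to the end of February leaves 209.
March has 31 days (178 left).
April has 30 days (148 left).
May has 31 days (117 left).
June has 30 days (87 left).
July has 31 days (56 left).
August has 31 days (25 left).
25 days into September → September 25, 2068.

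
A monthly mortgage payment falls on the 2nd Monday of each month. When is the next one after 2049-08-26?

August 2049 starts on a Sunday; its first Monday is the 2nd, so the 2nd Monday is the 9th — 2049-08-09.
That is not after 2049-08-26, so look at September 2049.
September 2049 starts on a Wednesday; its first Monday is the 6th, so the 2nd Monday is the 13th — 2049-09-13.

2049-09-13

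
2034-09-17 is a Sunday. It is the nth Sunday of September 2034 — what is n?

3rd

Day 17 falls in week ⌈17/7⌉ of the month.
Days 1–7 hold the 1st Sunday, 8–14 the 2nd, 15–21 the 3rd, 22–28 the 4th, 29–31 the 5th.
17 is in the range for the 3rd.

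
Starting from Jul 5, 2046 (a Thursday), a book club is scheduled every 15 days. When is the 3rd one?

Aug 4, 2046

The 3rd occurrence is 2 intervals after the first: 2 × 15 = 30 days after Jul 5, 2046.
Jul has 31 days — 26 days to the end of Jul leaves 4.
4 days into Aug → Aug 4, 2046.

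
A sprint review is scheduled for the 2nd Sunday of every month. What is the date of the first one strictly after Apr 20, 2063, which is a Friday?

May 13, 2063

Apr 2063 starts on a Sunday; its first Sunday is the 1st, so the 2nd Sunday is the 8th — Apr 8, 2063.
That is not after Apr 20, 2063, so look at May 2063.
May 2063 starts on a Tuesday; its first Sunday is the 6th, so the 2nd Sunday is the 13th — May 13, 2063.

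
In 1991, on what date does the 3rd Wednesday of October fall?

October 16, 1991

The first Wednesday of October 1991 is October 2.
The 3rd Wednesday is 2 weeks later: 2 + 14 = 16.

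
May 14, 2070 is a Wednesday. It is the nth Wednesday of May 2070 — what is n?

2nd

Day 14 falls in week ⌈14/7⌉ of the month.
Days 1–7 hold the 1st Wednesday, 8–14 the 2nd, 15–21 the 3rd, 22–28 the 4th, 29–31 the 5th.
14 is in the range for the 2nd.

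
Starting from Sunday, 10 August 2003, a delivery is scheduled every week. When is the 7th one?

The 7th occurrence is 6 intervals after the first: 6 × 7 = 42 days after 10 August 2003.
August has 31 days — 21 days to the end of August leaves 21.
21 days into September → 21 September 2003.

21 September 2003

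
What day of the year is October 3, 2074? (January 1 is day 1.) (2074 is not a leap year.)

Days in months before October: 31 + 28 + 31 + 30 + 31 + 30 + 31 + 31 + 30 = 273.
Plus 3 days into October → day 276.

276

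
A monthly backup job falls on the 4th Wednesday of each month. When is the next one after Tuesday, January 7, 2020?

January 22, 2020

January 2020 starts on a Wednesday; its first Wednesday is the 1st, so the 4th Wednesday is the 22nd — January 22, 2020.
January 22, 2020 is after January 7, 2020, so that is the next one.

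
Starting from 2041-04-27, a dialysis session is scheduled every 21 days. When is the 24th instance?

The 24th occurrence is 23 intervals after the first: 23 × 21 = 483 days after 2041-04-27.
April has 30 days — 3 days to the end of April leaves 480.
From end of April to end of 2041 is 245 days (235 left).
January has 31 days (204 left).
February has 28 days (176 left).
March has 31 days (145 left).
April has 30 days (115 left).
May has 31 days (84 left).
June has 30 days (54 left).
July has 31 days (23 left).
23 days into August → 2042-08-23.

2042-08-23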